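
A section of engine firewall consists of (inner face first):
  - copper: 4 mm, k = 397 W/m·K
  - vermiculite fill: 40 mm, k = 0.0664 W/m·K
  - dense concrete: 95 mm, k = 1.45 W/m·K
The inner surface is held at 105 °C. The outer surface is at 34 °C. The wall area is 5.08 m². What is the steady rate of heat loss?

Q ≈ 540 W

Model the wall as resistances in series:
R_copper = L/(kA) = 0.004/(397×5.08) = 1.983×10^-6 K/W
R_vermiculite fill = L/(kA) = 0.04/(0.0664×5.08) = 0.1186 K/W
R_dense concrete = L/(kA) = 0.095/(1.45×5.08) = 0.0129 K/W
R_total = 0.1315 K/W
Q = ΔT / R_total = 71 / 0.1315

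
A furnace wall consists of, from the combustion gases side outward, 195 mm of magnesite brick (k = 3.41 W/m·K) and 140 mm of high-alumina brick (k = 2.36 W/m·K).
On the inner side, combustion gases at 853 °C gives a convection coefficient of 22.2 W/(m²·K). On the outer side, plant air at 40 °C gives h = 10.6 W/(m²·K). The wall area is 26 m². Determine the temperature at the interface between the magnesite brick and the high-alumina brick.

T ≈ 528 °C

Series thermal resistances:
R_inner film = 1/(h_i·A) = 1/(22.2×26) = 0.001733 K/W
R_magnesite brick = L/(kA) = 0.195/(3.41×26) = 0.002199 K/W
R_high-alumina brick = L/(kA) = 0.14/(2.36×26) = 0.002282 K/W
R_outer film = 1/(h_o·A) = 1/(10.6×26) = 0.003628 K/W
R_total = 0.009842 K/W;  Q = ΔT/R_total = 813/0.009842 = 82610 W
T_interface = T_inner − Q·ΣR(inner→interface) = 853 − 82600×0.003932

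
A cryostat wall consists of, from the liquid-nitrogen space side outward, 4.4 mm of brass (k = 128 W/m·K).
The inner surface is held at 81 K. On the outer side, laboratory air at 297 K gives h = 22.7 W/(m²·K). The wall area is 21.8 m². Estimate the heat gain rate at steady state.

Q ≈ 107000 W

Using the resistance-network approach (series):
R_brass = L/(kA) = 0.0044/(128×21.8) = 1.577×10^-6 K/W
R_outer film = 1/(h_o·A) = 1/(22.7×21.8) = 0.002021 K/W
R_total = 0.002022 K/W
Q = ΔT / R_total = 216 / 0.002022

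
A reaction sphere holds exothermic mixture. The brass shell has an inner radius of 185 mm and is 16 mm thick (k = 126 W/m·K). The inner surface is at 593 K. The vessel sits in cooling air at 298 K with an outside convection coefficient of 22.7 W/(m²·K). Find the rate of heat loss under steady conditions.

Radial (spherical) resistances in series:
R_brass shell = (1/0.185 − 1/0.201)/(4π×126) = 2.718×10^-4 K/W
R_outer film = 1/(h·4πr_o²) = 1/(22.7×4π×0.201²) = 0.08677 K/W
R_total = 0.08704 K/W
Q = ΔT/R_total = 295/0.08704

Q ≈ 3390 W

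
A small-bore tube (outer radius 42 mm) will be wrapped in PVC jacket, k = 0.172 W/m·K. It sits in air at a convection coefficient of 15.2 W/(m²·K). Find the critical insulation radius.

For a cylinder r_cr = k/h = 0.172/15.2
r_cr = 11.3 mm; since the bare radius (42 mm) is above r_cr, any added insulation will reduce heat loss.

r_cr ≈ 11.3 mm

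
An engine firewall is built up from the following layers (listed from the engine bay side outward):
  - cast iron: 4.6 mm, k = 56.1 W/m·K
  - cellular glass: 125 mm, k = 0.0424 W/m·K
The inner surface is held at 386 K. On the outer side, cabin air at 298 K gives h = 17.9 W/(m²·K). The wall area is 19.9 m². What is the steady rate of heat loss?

Thermal resistances in series:
R_cast iron = L/(kA) = 0.0046/(56.1×19.9) = 4.12×10^-6 K/W
R_cellular glass = L/(kA) = 0.125/(0.0424×19.9) = 0.1481 K/W
R_outer film = 1/(h_o·A) = 1/(17.9×19.9) = 0.002807 K/W
R_total = 0.151 K/W
Q = ΔT / R_total = 88 / 0.151

Q ≈ 583 W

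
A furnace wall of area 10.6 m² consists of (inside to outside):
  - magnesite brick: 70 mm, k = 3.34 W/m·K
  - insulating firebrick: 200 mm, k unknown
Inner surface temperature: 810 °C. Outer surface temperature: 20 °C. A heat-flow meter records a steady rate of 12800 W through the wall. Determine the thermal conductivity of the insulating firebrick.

k ≈ 0.316 W/(m·K)

Thermal resistances in series:
R_magnesite brick = L/(kA) = 0.07/(3.34×10.6) = 0.001977 K/W
Sum of known resistances R_other = 0.001977 K/W
Total R = ΔT/Q = 790/12800 = 0.06172 K/W
R_insulating firebrick = R_total − R_other = 0.05974 K/W
k = L/(R·A) = 0.2/(0.05974×10.6)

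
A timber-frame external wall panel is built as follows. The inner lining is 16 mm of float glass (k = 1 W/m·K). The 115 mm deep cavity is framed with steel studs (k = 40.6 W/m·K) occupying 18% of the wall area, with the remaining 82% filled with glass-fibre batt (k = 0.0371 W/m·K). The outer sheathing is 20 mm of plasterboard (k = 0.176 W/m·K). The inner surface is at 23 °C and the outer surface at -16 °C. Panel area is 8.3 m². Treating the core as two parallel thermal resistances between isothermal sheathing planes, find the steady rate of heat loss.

Q ≈ 2230 W

Sheathing layers in series; stud and cavity paths in parallel between them.
R_inner = 0.016/(1×8.3) = 0.001928 K/W
R_stud  = 0.115/(40.6×0.18×8.3) = 0.001896 K/W
R_cav   = 0.115/(0.0371×0.82×8.3) = 0.4554 K/W
1/R_core = 1/R_stud + 1/R_cav → R_core = 0.001888 K/W
R_outer = 0.02/(0.176×8.3) = 0.01369 K/W
R_total = 0.01751 K/W
Q = ΔT/R_total = 39/0.01751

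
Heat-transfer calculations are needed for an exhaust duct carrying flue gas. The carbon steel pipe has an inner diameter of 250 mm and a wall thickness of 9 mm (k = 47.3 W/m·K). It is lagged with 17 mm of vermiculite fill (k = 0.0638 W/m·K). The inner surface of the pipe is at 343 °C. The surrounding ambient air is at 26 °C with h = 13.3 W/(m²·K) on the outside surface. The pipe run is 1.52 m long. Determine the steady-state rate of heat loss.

Q ≈ 1280 W

Per-layer cylindrical resistances, series-summed:
R_carbon steel pipe wall = ln(134/125)/(2π×47.3×1.52) = 1.539×10^-4 K/W
R_vermiculite fill = ln(151/134)/(2π×0.0638×1.52) = 0.196 K/W
R_outer film = 1/(h_o·2πr_oL) = 1/(13.3×2π×0.151×1.52) = 0.05214 K/W
R_total = 0.2483 K/W
Q = ΔT/R_total = 317/0.2483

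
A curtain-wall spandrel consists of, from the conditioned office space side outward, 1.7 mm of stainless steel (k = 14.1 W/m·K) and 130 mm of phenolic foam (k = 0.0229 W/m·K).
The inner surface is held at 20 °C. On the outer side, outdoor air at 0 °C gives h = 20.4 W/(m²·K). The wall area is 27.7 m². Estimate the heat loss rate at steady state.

Q ≈ 96.8 W

Model the wall as resistances in series:
R_stainless steel = L/(kA) = 0.0017/(14.1×27.7) = 4.353×10^-6 K/W
R_phenolic foam = L/(kA) = 0.13/(0.0229×27.7) = 0.2049 K/W
R_outer film = 1/(h_o·A) = 1/(20.4×27.7) = 0.00177 K/W
R_total = 0.2067 K/W
Q = ΔT / R_total = 20 / 0.2067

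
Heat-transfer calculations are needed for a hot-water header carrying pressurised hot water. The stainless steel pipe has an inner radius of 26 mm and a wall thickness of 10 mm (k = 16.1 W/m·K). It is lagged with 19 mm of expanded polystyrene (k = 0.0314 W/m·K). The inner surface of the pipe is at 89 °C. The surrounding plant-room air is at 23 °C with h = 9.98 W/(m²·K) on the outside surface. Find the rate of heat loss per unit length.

Per-layer cylindrical resistances, series-summed:
R_stainless steel pipe wall = ln(36/26)/(2π×16.1×1) = 0.003217 K/W
R_expanded polystyrene = ln(55/36)/(2π×0.0314×1) = 2.148 K/W
R_outer film = 1/(h_o·2πr_oL) = 1/(9.98×2π×0.055×1) = 0.29 K/W
R_total = 2.441 K/W
Q = ΔT/R_total = 66/2.441

q′ ≈ 27 W/m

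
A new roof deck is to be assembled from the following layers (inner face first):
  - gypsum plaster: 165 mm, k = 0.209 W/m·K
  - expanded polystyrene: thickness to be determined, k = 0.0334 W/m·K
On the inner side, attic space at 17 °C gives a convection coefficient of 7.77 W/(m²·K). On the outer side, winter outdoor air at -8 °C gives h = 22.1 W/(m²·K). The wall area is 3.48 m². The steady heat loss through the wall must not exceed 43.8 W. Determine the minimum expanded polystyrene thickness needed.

Model the wall as resistances in series:
R_inner film = 1/(h_i·A) = 1/(7.77×3.48) = 0.03698 K/W
R_gypsum plaster = L/(kA) = 0.165/(0.209×3.48) = 0.2269 K/W
R_outer film = 1/(h_o·A) = 1/(22.1×3.48) = 0.013 K/W
Sum of the known resistances R_other = 0.2768 K/W
Required total resistance R_tot = ΔT/Q_allow = 25/43.8 = 0.5708 K/W
R_expanded polystyrene = R_tot − R_other = 0.2939 K/W
L = R·k·A = 0.2939×0.0334×3.48

L ≈ 34.2 mm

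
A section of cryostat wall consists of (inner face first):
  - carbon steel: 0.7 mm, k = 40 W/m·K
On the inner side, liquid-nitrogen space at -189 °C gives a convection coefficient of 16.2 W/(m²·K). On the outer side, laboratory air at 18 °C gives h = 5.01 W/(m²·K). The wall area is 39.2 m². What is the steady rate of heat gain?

Q ≈ 31000 W

Series thermal resistances:
R_inner film = 1/(h_i·A) = 1/(16.2×39.2) = 0.001575 K/W
R_carbon steel = L/(kA) = 0.0007/(40×39.2) = 4.464×10^-7 K/W
R_outer film = 1/(h_o·A) = 1/(5.01×39.2) = 0.005092 K/W
R_total = 0.006667 K/W
Q = ΔT / R_total = 207 / 0.006667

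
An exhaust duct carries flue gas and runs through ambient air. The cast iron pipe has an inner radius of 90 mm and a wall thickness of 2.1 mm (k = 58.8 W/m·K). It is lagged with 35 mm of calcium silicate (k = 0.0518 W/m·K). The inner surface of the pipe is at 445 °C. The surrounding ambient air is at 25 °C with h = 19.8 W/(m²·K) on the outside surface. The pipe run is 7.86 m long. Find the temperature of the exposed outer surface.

Treating each annulus and film as a series resistance:
R_cast iron pipe wall = ln(92.1/90)/(2π×58.8×7.86) = 7.943×10^-6 K/W
R_calcium silicate = ln(127.1/92.1)/(2π×0.0518×7.86) = 0.1259 K/W
R_outer film = 1/(h_o·2πr_oL) = 1/(19.8×2π×0.1271×7.86) = 0.008046 K/W
R_total = 0.134 K/W
Q = ΔT/R_total = 420/0.134
Q = 3140 W
T_interface = T_inner − Q·ΣR(inner→interface) = 445 − 3140×0.1259

T ≈ 50.2 °C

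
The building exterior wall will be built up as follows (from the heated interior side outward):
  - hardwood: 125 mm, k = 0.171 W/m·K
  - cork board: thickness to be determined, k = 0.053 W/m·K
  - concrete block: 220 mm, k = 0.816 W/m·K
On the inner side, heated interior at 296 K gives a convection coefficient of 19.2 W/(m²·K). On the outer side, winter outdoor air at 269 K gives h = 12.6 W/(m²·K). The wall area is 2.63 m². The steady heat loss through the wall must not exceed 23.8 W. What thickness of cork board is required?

L ≈ 98.1 mm

Thermal resistances in series:
R_inner film = 1/(h_i·A) = 1/(19.2×2.63) = 0.0198 K/W
R_hardwood = L/(kA) = 0.125/(0.171×2.63) = 0.2779 K/W
R_concrete block = L/(kA) = 0.22/(0.816×2.63) = 0.1025 K/W
R_outer film = 1/(h_o·A) = 1/(12.6×2.63) = 0.03018 K/W
Sum of the known resistances R_other = 0.4304 K/W
Required total resistance R_tot = ΔT/Q_allow = 27/23.8 = 1.134 K/W
R_cork board = R_tot − R_other = 0.704 K/W
L = R·k·A = 0.704×0.053×2.63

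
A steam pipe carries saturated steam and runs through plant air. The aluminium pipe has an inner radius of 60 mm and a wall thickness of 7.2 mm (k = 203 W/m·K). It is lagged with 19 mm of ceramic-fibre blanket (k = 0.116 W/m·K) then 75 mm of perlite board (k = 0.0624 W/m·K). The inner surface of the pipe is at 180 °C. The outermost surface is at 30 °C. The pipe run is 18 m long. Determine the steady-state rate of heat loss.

Q ≈ 1390 W

Per-layer cylindrical resistances, series-summed:
R_aluminium pipe wall = ln(67.2/60)/(2π×203×18) = 4.936×10^-6 K/W
R_ceramic-fibre blanket = ln(86.2/67.2)/(2π×0.116×18) = 0.01898 K/W
R_perlite board = ln(161.2/86.2)/(2π×0.0624×18) = 0.0887 K/W
R_total = 0.1077 K/W
Q = ΔT/R_total = 150/0.1077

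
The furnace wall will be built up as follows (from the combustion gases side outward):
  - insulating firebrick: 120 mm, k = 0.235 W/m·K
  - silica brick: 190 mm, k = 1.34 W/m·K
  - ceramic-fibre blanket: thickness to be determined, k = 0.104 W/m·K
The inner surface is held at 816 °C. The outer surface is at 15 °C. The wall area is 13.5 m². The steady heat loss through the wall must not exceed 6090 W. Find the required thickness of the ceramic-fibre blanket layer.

Series thermal resistances:
R_insulating firebrick = L/(kA) = 0.12/(0.235×13.5) = 0.03783 K/W
R_silica brick = L/(kA) = 0.19/(1.34×13.5) = 0.0105 K/W
Sum of the known resistances R_other = 0.04833 K/W
Required total resistance R_tot = ΔT/Q_allow = 801/6090 = 0.1315 K/W
R_ceramic-fibre blanket = R_tot − R_other = 0.0832 K/W
L = R·k·A = 0.0832×0.104×13.5

L ≈ 117 mm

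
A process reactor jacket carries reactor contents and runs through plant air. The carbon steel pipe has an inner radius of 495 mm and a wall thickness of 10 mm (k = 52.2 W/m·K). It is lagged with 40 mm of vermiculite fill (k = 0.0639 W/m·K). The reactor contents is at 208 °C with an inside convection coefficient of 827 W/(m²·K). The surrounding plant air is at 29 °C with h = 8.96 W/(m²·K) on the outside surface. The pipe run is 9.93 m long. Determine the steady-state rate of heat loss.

Q ≈ 7970 W

Radial resistances (cylindrical: R_cond = ln(r_o/r_i)/(2πkL), R_conv = 1/(h·2πrL)):
R_inner film = 1/(h_i·2πr₁L) = 1/(827×2π×0.495×9.93) = 3.915×10^-5 K/W
R_carbon steel pipe wall = ln(505/495)/(2π×52.2×9.93) = 6.141×10^-6 K/W
R_vermiculite fill = ln(545/505)/(2π×0.0639×9.93) = 0.01912 K/W
R_outer film = 1/(h_o·2πr_oL) = 1/(8.96×2π×0.545×9.93) = 0.003282 K/W
R_total = 0.02245 K/W
Q = ΔT/R_total = 179/0.02245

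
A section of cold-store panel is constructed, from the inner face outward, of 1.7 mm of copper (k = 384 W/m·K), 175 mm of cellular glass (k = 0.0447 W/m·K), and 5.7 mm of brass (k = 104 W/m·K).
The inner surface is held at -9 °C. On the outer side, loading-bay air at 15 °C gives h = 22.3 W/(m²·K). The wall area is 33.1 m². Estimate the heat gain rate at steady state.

Q ≈ 201 W

Series thermal resistances:
R_copper = L/(kA) = 0.0017/(384×33.1) = 1.337×10^-7 K/W
R_cellular glass = L/(kA) = 0.175/(0.0447×33.1) = 0.1183 K/W
R_brass = L/(kA) = 0.0057/(104×33.1) = 1.656×10^-6 K/W
R_outer film = 1/(h_o·A) = 1/(22.3×33.1) = 0.001355 K/W
R_total = 0.1196 K/W
Q = ΔT / R_total = 24 / 0.1196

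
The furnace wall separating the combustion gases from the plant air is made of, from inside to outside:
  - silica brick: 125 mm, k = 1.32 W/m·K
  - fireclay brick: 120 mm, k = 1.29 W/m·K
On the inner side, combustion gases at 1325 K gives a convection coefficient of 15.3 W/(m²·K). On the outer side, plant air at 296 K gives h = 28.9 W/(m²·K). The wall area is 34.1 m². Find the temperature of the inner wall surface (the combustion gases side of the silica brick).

Treating each layer as a thermal resistance in series:
R_inner film = 1/(h_i·A) = 1/(15.3×34.1) = 0.001917 K/W
R_silica brick = L/(kA) = 0.125/(1.32×34.1) = 0.002777 K/W
R_fireclay brick = L/(kA) = 0.12/(1.29×34.1) = 0.002728 K/W
R_outer film = 1/(h_o·A) = 1/(28.9×34.1) = 0.001015 K/W
R_total = 0.008436 K/W;  Q = ΔT/R_total = 1029/0.008436 = 122000 W
T_interface = T_inner − Q·ΣR(inner→interface) = 1325 − 122000×0.001917

T ≈ 1090 K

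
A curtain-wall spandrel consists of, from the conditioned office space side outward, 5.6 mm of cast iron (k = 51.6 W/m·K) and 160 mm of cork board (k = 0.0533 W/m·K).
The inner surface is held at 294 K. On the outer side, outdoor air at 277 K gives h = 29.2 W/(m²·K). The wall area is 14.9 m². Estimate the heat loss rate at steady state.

Q ≈ 83.4 W

Treating each layer as a thermal resistance in series:
R_cast iron = L/(kA) = 0.0056/(51.6×14.9) = 7.284×10^-6 K/W
R_cork board = L/(kA) = 0.16/(0.0533×14.9) = 0.2015 K/W
R_outer film = 1/(h_o·A) = 1/(29.2×14.9) = 0.002298 K/W
R_total = 0.2038 K/W
Q = ΔT / R_total = 17 / 0.2038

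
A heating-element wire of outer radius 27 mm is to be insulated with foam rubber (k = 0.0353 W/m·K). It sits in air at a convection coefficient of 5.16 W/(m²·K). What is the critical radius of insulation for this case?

For a cylinder r_cr = k/h = 0.0353/5.16
r_cr = 6.84 mm; since the bare radius (27 mm) is above r_cr, any added insulation will reduce heat loss.

r_cr ≈ 6.84 mm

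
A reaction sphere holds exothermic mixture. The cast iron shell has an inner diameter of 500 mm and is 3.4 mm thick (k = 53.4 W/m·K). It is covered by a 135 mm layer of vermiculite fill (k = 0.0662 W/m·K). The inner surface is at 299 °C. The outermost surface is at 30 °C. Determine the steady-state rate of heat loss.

Q ≈ 163 W

For a spherical shell R = (1/r₁ − 1/r₂)/(4πk); film R = 1/(h·4πr²). In series:
R_cast iron shell = (1/0.25 − 1/0.2534)/(4π×53.4) = 7.998×10^-5 K/W
R_vermiculite fill = (1/0.2534 − 1/0.3884)/(4π×0.0662) = 1.649 K/W
R_total = 1.649 K/W
Q = ΔT/R_total = 269/1.649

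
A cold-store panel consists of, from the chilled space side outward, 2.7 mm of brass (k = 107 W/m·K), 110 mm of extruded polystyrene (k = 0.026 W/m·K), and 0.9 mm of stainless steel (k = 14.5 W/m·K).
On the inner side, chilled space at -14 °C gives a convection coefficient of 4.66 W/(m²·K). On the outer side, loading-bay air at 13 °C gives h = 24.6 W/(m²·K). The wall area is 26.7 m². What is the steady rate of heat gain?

Q ≈ 161 W

Model the wall as resistances in series:
R_inner film = 1/(h_i·A) = 1/(4.66×26.7) = 0.008037 K/W
R_brass = L/(kA) = 0.0027/(107×26.7) = 9.451×10^-7 K/W
R_extruded polystyrene = L/(kA) = 0.11/(0.026×26.7) = 0.1585 K/W
R_stainless steel = L/(kA) = 0.0009/(14.5×26.7) = 2.325×10^-6 K/W
R_outer film = 1/(h_o·A) = 1/(24.6×26.7) = 0.001522 K/W
R_total = 0.168 K/W
Q = ΔT / R_total = 27 / 0.168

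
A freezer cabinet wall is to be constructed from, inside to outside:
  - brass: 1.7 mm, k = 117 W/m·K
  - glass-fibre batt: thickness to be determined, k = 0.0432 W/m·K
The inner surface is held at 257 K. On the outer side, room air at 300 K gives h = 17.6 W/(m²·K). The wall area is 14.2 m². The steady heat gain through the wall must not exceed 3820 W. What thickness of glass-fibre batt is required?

L ≈ 4.45 mm

Treating each layer as a thermal resistance in series:
R_brass = L/(kA) = 0.0017/(117×14.2) = 1.023×10^-6 K/W
R_outer film = 1/(h_o·A) = 1/(17.6×14.2) = 0.004001 K/W
Sum of the known resistances R_other = 0.004002 K/W
Required total resistance R_tot = ΔT/Q_allow = 43/3820 = 0.01126 K/W
R_glass-fibre batt = R_tot − R_other = 0.007254 K/W
L = R·k·A = 0.007254×0.0432×14.2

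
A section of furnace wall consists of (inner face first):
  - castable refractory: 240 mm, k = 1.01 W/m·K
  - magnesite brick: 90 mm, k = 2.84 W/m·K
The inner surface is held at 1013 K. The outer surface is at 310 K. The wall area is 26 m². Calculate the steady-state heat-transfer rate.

Using the resistance-network approach (series):
R_castable refractory = L/(kA) = 0.24/(1.01×26) = 0.009139 K/W
R_magnesite brick = L/(kA) = 0.09/(2.84×26) = 0.001219 K/W
R_total = 0.01036 K/W
Q = ΔT / R_total = 703 / 0.01036

Q ≈ 67900 W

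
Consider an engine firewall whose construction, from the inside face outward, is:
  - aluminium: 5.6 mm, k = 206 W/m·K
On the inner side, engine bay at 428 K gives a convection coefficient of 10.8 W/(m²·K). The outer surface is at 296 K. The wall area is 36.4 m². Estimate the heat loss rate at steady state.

Q ≈ 51900 W

Model the wall as resistances in series:
R_inner film = 1/(h_i·A) = 1/(10.8×36.4) = 0.002544 K/W
R_aluminium = L/(kA) = 0.0056/(206×36.4) = 7.468×10^-7 K/W
R_total = 0.002544 K/W
Q = ΔT / R_total = 132 / 0.002544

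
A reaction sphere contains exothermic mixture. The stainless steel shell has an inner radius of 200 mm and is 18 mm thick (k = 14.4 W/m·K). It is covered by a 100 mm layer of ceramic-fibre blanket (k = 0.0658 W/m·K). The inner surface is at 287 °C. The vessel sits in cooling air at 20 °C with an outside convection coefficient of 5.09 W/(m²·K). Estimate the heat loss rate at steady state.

Radial (spherical) resistances in series:
R_stainless steel shell = (1/0.2 − 1/0.218)/(4π×14.4) = 0.002281 K/W
R_ceramic-fibre blanket = (1/0.218 − 1/0.318)/(4π×0.0658) = 1.745 K/W
R_outer film = 1/(h·4πr_o²) = 1/(5.09×4π×0.318²) = 0.1546 K/W
R_total = 1.901 K/W
Q = ΔT/R_total = 267/1.901

Q ≈ 140 W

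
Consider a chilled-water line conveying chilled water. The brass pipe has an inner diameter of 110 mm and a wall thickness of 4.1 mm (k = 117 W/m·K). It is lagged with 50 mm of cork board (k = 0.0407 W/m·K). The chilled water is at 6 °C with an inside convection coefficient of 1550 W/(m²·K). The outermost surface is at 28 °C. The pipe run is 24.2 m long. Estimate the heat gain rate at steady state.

Radial resistances (cylindrical: R_cond = ln(r_o/r_i)/(2πkL), R_conv = 1/(h·2πrL)):
R_inner film = 1/(h_i·2πr₁L) = 1/(1550×2π×0.055×24.2) = 7.715×10^-5 K/W
R_brass pipe wall = ln(59.1/55)/(2π×117×24.2) = 4.041×10^-6 K/W
R_cork board = ln(109.1/59.1)/(2π×0.0407×24.2) = 0.09906 K/W
R_total = 0.09914 K/W
Q = ΔT/R_total = 22/0.09914

Q ≈ 222 W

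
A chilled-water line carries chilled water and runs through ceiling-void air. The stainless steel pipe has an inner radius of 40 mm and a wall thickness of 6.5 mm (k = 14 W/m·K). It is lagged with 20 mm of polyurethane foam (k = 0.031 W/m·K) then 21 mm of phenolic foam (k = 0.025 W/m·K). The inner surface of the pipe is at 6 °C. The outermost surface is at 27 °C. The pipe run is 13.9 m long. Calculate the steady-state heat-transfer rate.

Q ≈ 81.4 W

For a radial system each layer contributes R = ln(r_out/r_in)/(2πkL); films add R = 1/(hA).
R_stainless steel pipe wall = ln(46.5/40)/(2π×14×13.9) = 1.231×10^-4 K/W
R_polyurethane foam = ln(66.5/46.5)/(2π×0.031×13.9) = 0.1321 K/W
R_phenolic foam = ln(87.5/66.5)/(2π×0.025×13.9) = 0.1257 K/W
R_total = 0.258 K/W
Q = ΔT/R_total = 21/0.258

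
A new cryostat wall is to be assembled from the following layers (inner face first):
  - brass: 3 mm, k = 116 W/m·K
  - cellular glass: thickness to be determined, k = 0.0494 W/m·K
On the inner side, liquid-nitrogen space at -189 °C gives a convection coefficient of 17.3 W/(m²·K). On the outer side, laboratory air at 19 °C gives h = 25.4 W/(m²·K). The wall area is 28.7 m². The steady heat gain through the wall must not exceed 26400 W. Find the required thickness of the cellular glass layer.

Series thermal resistances:
R_inner film = 1/(h_i·A) = 1/(17.3×28.7) = 0.002014 K/W
R_brass = L/(kA) = 0.003/(116×28.7) = 9.011×10^-7 K/W
R_outer film = 1/(h_o·A) = 1/(25.4×28.7) = 0.001372 K/W
Sum of the known resistances R_other = 0.003387 K/W
Required total resistance R_tot = ΔT/Q_allow = 208/26400 = 0.007879 K/W
R_cellular glass = R_tot − R_other = 0.004492 K/W
L = R·k·A = 0.004492×0.0494×28.7

L ≈ 6.37 mm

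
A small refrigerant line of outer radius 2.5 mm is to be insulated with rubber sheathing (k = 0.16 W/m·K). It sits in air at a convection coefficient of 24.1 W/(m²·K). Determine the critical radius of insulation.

r_cr ≈ 6.64 mm

For a cylinder r_cr = k/h = 0.16/24.1
r_cr = 6.64 mm; since the bare radius (2.5 mm) is below r_cr, adding a thin layer of insulation will *increase* heat loss.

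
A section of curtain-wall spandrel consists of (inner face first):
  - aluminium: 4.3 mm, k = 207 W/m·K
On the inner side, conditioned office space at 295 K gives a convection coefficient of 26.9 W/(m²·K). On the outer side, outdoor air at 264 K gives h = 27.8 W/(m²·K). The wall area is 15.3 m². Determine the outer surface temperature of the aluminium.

T ≈ 279 K

Treating each layer as a thermal resistance in series:
R_inner film = 1/(h_i·A) = 1/(26.9×15.3) = 0.00243 K/W
R_aluminium = L/(kA) = 0.0043/(207×15.3) = 1.358×10^-6 K/W
R_outer film = 1/(h_o·A) = 1/(27.8×15.3) = 0.002351 K/W
R_total = 0.004782 K/W;  Q = ΔT/R_total = 31/0.004782 = 6482 W
T_interface = T_inner − Q·ΣR(inner→interface) = 295 − 6480×0.002431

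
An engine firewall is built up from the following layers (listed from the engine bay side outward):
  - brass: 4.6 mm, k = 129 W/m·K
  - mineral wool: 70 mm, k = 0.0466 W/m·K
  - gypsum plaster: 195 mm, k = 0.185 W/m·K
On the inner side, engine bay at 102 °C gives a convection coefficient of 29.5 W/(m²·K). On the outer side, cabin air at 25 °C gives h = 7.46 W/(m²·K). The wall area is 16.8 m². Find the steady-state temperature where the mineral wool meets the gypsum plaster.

Using the resistance-network approach (series):
R_inner film = 1/(h_i·A) = 1/(29.5×16.8) = 0.002018 K/W
R_brass = L/(kA) = 0.0046/(129×16.8) = 2.123×10^-6 K/W
R_mineral wool = L/(kA) = 0.07/(0.0466×16.8) = 0.08941 K/W
R_gypsum plaster = L/(kA) = 0.195/(0.185×16.8) = 0.06274 K/W
R_outer film = 1/(h_o·A) = 1/(7.46×16.8) = 0.007979 K/W
R_total = 0.1622 K/W;  Q = ΔT/R_total = 77/0.1622 = 474.9 W
T_interface = T_inner − Q·ΣR(inner→interface) = 102 − 475×0.09143

T ≈ 58.6 °C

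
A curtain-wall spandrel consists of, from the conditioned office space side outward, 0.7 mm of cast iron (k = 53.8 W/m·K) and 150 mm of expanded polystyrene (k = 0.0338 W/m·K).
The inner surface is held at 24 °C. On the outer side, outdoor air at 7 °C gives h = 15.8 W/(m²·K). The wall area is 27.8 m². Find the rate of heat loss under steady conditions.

Treating each layer as a thermal resistance in series:
R_cast iron = L/(kA) = 0.0007/(53.8×27.8) = 4.68×10^-7 K/W
R_expanded polystyrene = L/(kA) = 0.15/(0.0338×27.8) = 0.1596 K/W
R_outer film = 1/(h_o·A) = 1/(15.8×27.8) = 0.002277 K/W
R_total = 0.1619 K/W
Q = ΔT / R_total = 17 / 0.1619

Q ≈ 105 W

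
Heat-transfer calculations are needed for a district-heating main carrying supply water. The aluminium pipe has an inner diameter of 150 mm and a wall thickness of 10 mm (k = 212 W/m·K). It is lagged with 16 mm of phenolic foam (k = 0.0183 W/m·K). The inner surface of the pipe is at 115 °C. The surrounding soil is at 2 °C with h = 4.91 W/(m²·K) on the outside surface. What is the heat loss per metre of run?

q′ ≈ 62.1 W/m

Per-layer cylindrical resistances, series-summed:
R_aluminium pipe wall = ln(85/75)/(2π×212×1) = 9.396×10^-5 K/W
R_phenolic foam = ln(101/85)/(2π×0.0183×1) = 1.5 K/W
R_outer film = 1/(h_o·2πr_oL) = 1/(4.91×2π×0.101×1) = 0.3209 K/W
R_total = 1.821 K/W
Q = ΔT/R_total = 113/1.821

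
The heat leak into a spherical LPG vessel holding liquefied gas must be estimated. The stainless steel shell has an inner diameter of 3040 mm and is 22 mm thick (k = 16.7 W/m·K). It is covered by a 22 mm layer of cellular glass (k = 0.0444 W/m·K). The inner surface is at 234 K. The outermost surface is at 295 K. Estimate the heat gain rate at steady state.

Spherical conduction: R = (1/r_in − 1/r_out)/(4πk) per layer; series-sum.
R_stainless steel shell = (1/1.52 − 1/1.542)/(4π×16.7) = 4.473×10^-5 K/W
R_cellular glass = (1/1.542 − 1/1.564)/(4π×0.0444) = 0.01635 K/W
R_total = 0.01639 K/W
Q = ΔT/R_total = 61/0.01639

Q ≈ 3720 W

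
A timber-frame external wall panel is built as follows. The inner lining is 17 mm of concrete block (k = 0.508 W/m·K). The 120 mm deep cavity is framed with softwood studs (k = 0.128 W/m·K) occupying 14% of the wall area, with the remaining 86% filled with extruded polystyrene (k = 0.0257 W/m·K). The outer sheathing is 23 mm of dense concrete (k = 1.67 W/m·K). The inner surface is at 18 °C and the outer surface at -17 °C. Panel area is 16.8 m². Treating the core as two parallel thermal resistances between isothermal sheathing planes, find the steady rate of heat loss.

Sheathing layers in series; stud and cavity paths in parallel between them.
R_inner = 0.017/(0.508×16.8) = 0.001992 K/W
R_stud  = 0.12/(0.128×0.14×16.8) = 0.3986 K/W
R_cav   = 0.12/(0.0257×0.86×16.8) = 0.3232 K/W
1/R_core = 1/R_stud + 1/R_cav → R_core = 0.1785 K/W
R_outer = 0.023/(1.67×16.8) = 8.198×10^-4 K/W
R_total = 0.1813 K/W
Q = ΔT/R_total = 35/0.1813

Q ≈ 193 W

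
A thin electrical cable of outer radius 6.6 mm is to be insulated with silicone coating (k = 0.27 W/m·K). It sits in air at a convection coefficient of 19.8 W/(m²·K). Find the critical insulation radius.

r_cr ≈ 13.6 mm

For a cylinder r_cr = k/h = 0.27/19.8
r_cr = 13.6 mm; since the bare radius (6.6 mm) is below r_cr, adding a thin layer of insulation will *increase* heat loss.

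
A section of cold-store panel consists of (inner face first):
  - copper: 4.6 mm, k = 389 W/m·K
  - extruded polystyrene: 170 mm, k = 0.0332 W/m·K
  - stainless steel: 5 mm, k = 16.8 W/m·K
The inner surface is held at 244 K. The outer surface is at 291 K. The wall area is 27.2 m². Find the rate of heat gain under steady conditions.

Treating each layer as a thermal resistance in series:
R_copper = L/(kA) = 0.0046/(389×27.2) = 4.347×10^-7 K/W
R_extruded polystyrene = L/(kA) = 0.17/(0.0332×27.2) = 0.1883 K/W
R_stainless steel = L/(kA) = 0.005/(16.8×27.2) = 1.094×10^-5 K/W
R_total = 0.1883 K/W
Q = ΔT / R_total = 47 / 0.1883

Q ≈ 250 W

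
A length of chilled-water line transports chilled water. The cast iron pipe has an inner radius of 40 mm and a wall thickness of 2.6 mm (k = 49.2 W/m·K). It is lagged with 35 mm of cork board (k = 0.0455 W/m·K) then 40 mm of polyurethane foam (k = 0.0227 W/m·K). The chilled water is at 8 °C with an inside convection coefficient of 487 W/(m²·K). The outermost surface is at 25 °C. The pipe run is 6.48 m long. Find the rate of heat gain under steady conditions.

Q ≈ 21.9 W

Cylindrical conduction, so R = ln(r₂/r₁)/(2πkL) per layer, in series:
R_inner film = 1/(h_i·2πr₁L) = 1/(487×2π×0.04×6.48) = 0.001261 K/W
R_cast iron pipe wall = ln(42.6/40)/(2π×49.2×6.48) = 3.144×10^-5 K/W
R_cork board = ln(77.6/42.6)/(2π×0.0455×6.48) = 0.3237 K/W
R_polyurethane foam = ln(117.6/77.6)/(2π×0.0227×6.48) = 0.4498 K/W
R_total = 0.7748 K/W
Q = ΔT/R_total = 17/0.7748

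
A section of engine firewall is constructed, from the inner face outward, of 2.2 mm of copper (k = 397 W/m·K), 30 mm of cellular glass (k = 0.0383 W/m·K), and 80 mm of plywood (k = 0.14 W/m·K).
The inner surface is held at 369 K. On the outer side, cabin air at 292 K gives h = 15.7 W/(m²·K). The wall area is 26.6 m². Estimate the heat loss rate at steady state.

Model the wall as resistances in series:
R_copper = L/(kA) = 0.0022/(397×26.6) = 2.083×10^-7 K/W
R_cellular glass = L/(kA) = 0.03/(0.0383×26.6) = 0.02945 K/W
R_plywood = L/(kA) = 0.08/(0.14×26.6) = 0.02148 K/W
R_outer film = 1/(h_o·A) = 1/(15.7×26.6) = 0.002395 K/W
R_total = 0.05332 K/W
Q = ΔT / R_total = 77 / 0.05332

Q ≈ 1440 W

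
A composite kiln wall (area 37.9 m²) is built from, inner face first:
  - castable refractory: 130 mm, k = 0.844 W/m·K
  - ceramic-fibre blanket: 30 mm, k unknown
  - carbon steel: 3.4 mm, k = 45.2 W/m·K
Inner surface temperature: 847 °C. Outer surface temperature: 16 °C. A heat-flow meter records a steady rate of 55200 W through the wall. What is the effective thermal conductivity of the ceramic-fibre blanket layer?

k ≈ 0.072 W/(m·K)

Model the wall as resistances in series:
R_castable refractory = L/(kA) = 0.13/(0.844×37.9) = 0.004064 K/W
R_carbon steel = L/(kA) = 0.0034/(45.2×37.9) = 1.985×10^-6 K/W
Sum of known resistances R_other = 0.004066 K/W
Total R = ΔT/Q = 831/55200 = 0.01505 K/W
R_ceramic-fibre blanket = R_total − R_other = 0.01099 K/W
k = L/(R·A) = 0.03/(0.01099×37.9)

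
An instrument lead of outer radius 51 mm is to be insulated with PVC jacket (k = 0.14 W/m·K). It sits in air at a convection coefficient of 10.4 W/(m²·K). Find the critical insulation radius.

For a cylinder r_cr = k/h = 0.14/10.4
r_cr = 13.5 mm; since the bare radius (51 mm) is above r_cr, any added insulation will reduce heat loss.

r_cr ≈ 13.5 mm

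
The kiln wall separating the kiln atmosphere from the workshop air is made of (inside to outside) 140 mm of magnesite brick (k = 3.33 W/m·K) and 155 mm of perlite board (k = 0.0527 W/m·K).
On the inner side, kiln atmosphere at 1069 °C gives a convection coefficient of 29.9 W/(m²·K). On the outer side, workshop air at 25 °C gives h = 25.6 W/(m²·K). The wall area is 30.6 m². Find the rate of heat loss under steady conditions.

Using the resistance-network approach (series):
R_inner film = 1/(h_i·A) = 1/(29.9×30.6) = 0.001093 K/W
R_magnesite brick = L/(kA) = 0.14/(3.33×30.6) = 0.001374 K/W
R_perlite board = L/(kA) = 0.155/(0.0527×30.6) = 0.09612 K/W
R_outer film = 1/(h_o·A) = 1/(25.6×30.6) = 0.001277 K/W
R_total = 0.09986 K/W
Q = ΔT / R_total = 1044 / 0.09986

Q ≈ 10500 W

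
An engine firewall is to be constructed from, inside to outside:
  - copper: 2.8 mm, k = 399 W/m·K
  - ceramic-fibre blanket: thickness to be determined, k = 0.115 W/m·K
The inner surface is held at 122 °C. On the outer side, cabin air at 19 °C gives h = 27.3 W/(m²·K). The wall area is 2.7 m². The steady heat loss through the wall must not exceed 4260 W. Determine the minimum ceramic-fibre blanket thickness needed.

Using the resistance-network approach (series):
R_copper = L/(kA) = 0.0028/(399×2.7) = 2.599×10^-6 K/W
R_outer film = 1/(h_o·A) = 1/(27.3×2.7) = 0.01357 K/W
Sum of the known resistances R_other = 0.01357 K/W
Required total resistance R_tot = ΔT/Q_allow = 103/4260 = 0.02418 K/W
R_ceramic-fibre blanket = R_tot − R_other = 0.01061 K/W
L = R·k·A = 0.01061×0.115×2.7

L ≈ 3.29 mm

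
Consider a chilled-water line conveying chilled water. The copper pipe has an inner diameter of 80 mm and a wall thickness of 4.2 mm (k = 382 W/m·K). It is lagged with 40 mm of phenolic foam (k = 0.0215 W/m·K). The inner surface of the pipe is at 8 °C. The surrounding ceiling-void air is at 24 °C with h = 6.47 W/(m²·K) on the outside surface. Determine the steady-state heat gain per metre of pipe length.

Per-layer cylindrical resistances, series-summed:
R_copper pipe wall = ln(44.2/40)/(2π×382×1) = 4.16×10^-5 K/W
R_phenolic foam = ln(84.2/44.2)/(2π×0.0215×1) = 4.771 K/W
R_outer film = 1/(h_o·2πr_oL) = 1/(6.47×2π×0.0842×1) = 0.2921 K/W
R_total = 5.063 K/W
Q = ΔT/R_total = 16/5.063

q′ ≈ 3.16 W/m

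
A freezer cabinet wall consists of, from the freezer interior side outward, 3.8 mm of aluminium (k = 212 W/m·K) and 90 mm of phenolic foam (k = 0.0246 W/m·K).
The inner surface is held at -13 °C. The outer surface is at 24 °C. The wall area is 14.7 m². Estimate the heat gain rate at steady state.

Series thermal resistances:
R_aluminium = L/(kA) = 0.0038/(212×14.7) = 1.219×10^-6 K/W
R_phenolic foam = L/(kA) = 0.09/(0.0246×14.7) = 0.2489 K/W
R_total = 0.2489 K/W
Q = ΔT / R_total = 37 / 0.2489

Q ≈ 149 W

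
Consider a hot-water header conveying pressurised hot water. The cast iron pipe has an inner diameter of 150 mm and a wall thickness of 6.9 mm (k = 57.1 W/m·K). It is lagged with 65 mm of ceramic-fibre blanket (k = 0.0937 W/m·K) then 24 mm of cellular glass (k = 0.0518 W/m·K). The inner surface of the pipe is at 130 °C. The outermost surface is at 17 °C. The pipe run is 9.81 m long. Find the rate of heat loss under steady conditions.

Treating each annulus and film as a series resistance:
R_cast iron pipe wall = ln(81.9/75)/(2π×57.1×9.81) = 2.501×10^-5 K/W
R_ceramic-fibre blanket = ln(146.9/81.9)/(2π×0.0937×9.81) = 0.1012 K/W
R_cellular glass = ln(170.9/146.9)/(2π×0.0518×9.81) = 0.0474 K/W
R_total = 0.1486 K/W
Q = ΔT/R_total = 113/0.1486

Q ≈ 761 W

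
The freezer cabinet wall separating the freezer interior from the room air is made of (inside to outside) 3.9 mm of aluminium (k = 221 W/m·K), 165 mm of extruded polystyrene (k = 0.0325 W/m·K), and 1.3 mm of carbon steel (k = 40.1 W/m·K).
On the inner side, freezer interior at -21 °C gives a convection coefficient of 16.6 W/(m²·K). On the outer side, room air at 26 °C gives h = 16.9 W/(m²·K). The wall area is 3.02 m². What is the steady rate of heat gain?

Model the wall as resistances in series:
R_inner film = 1/(h_i·A) = 1/(16.6×3.02) = 0.01995 K/W
R_aluminium = L/(kA) = 0.0039/(221×3.02) = 5.843×10^-6 K/W
R_extruded polystyrene = L/(kA) = 0.165/(0.0325×3.02) = 1.681 K/W
R_carbon steel = L/(kA) = 0.0013/(40.1×3.02) = 1.073×10^-5 K/W
R_outer film = 1/(h_o·A) = 1/(16.9×3.02) = 0.01959 K/W
R_total = 1.721 K/W
Q = ΔT / R_total = 47 / 1.721

Q ≈ 27.3 W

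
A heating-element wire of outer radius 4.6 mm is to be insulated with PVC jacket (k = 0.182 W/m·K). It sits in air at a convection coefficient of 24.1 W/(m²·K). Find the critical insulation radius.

For a cylinder r_cr = k/h = 0.182/24.1
r_cr = 7.55 mm; since the bare radius (4.6 mm) is below r_cr, adding a thin layer of insulation will *increase* heat loss.

r_cr ≈ 7.55 mm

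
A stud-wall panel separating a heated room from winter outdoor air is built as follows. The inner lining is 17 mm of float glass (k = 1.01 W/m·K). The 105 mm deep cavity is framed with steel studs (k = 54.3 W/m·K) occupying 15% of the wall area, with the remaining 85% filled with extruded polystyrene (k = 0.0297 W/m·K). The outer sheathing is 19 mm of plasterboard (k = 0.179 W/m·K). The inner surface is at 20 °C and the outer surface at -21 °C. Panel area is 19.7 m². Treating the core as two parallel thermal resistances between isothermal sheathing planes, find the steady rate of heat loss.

Sheathing layers in series; stud and cavity paths in parallel between them.
R_inner = 0.017/(1.01×19.7) = 8.544×10^-4 K/W
R_stud  = 0.105/(54.3×0.15×19.7) = 6.544×10^-4 K/W
R_cav   = 0.105/(0.0297×0.85×19.7) = 0.2111 K/W
1/R_core = 1/R_stud + 1/R_cav → R_core = 6.524×10^-4 K/W
R_outer = 0.019/(0.179×19.7) = 0.005388 K/W
R_total = 0.006895 K/W
Q = ΔT/R_total = 41/0.006895

Q ≈ 5950 W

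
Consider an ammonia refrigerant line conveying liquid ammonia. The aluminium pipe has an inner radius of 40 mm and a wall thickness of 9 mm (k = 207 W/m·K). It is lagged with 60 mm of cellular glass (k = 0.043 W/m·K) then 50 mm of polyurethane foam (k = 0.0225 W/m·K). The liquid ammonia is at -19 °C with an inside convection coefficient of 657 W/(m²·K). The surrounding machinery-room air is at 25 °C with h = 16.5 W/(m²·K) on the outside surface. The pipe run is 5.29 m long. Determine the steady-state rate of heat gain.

Q ≈ 40.9 W

Radial resistances (cylindrical: R_cond = ln(r_o/r_i)/(2πkL), R_conv = 1/(h·2πrL)):
R_inner film = 1/(h_i·2πr₁L) = 1/(657×2π×0.04×5.29) = 0.001145 K/W
R_aluminium pipe wall = ln(49/40)/(2π×207×5.29) = 2.95×10^-5 K/W
R_cellular glass = ln(109/49)/(2π×0.043×5.29) = 0.5594 K/W
R_polyurethane foam = ln(159/109)/(2π×0.0225×5.29) = 0.5049 K/W
R_outer film = 1/(h_o·2πr_oL) = 1/(16.5×2π×0.159×5.29) = 0.01147 K/W
R_total = 1.077 K/W
Q = ΔT/R_total = 44/1.077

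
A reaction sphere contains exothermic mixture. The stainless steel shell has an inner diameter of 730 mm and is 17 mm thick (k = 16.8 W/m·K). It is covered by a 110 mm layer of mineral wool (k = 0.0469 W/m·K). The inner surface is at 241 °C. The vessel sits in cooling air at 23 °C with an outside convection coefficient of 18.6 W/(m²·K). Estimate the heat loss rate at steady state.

Spherical conduction: R = (1/r_in − 1/r_out)/(4πk) per layer; series-sum.
R_stainless steel shell = (1/0.365 − 1/0.382)/(4π×16.8) = 5.775×10^-4 K/W
R_mineral wool = (1/0.382 − 1/0.492)/(4π×0.0469) = 0.9931 K/W
R_outer film = 1/(h·4πr_o²) = 1/(18.6×4π×0.492²) = 0.01767 K/W
R_total = 1.011 K/W
Q = ΔT/R_total = 218/1.011

Q ≈ 216 W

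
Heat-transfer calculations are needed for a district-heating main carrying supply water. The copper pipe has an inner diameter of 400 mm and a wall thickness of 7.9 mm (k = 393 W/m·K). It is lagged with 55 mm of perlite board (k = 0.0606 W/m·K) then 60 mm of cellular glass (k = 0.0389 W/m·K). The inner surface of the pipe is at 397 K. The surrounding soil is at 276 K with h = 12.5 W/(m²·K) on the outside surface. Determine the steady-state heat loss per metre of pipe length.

q′ ≈ 80.8 W/m

Radial resistances (cylindrical: R_cond = ln(r_o/r_i)/(2πkL), R_conv = 1/(h·2πrL)):
R_copper pipe wall = ln(207.9/200)/(2π×393×1) = 1.569×10^-5 K/W
R_perlite board = ln(262.9/207.9)/(2π×0.0606×1) = 0.6164 K/W
R_cellular glass = ln(322.9/262.9)/(2π×0.0389×1) = 0.8411 K/W
R_outer film = 1/(h_o·2πr_oL) = 1/(12.5×2π×0.3229×1) = 0.03943 K/W
R_total = 1.497 K/W
Q = ΔT/R_total = 121/1.497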